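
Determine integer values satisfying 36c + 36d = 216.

Step 1: Check solvability.
gcd(36, 36) = 36
Since 36 divides 216, solutions exist.

Step 2: Apply extended Euclidean algorithm to find gcd.
We find integers such that 36*x0 + 36*y0 = 36

Step 3: Scale the particular solution.
Multiply by 216/36 = 6:
c = 0, d = 6

Step 4: Verify.
36*(0) + 36*(6) = 216 = 216 ✓

c = 0, d = 6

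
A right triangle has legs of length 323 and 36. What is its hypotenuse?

c² = a² + b² = 323² + 36² = 104329 + 1296 = 105625
c = 325

325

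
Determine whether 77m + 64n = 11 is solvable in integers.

Step 1: Compute gcd(77, 64).
gcd(77, 64) = 1

Step 2: Check divisibility.
Does 1 divide 11? 11 = 1 x 11, so yes.

By the theorem on linear Diophantine equations, 77m + 64n = 11 has integer solutions if and only if gcd(77, 64) divides 11. Since 1 | 11, solutions exist.

Yes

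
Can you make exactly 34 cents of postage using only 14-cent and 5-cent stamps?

We need non-negative x, y with 14x + 5y = 34.
gcd(14, 5) = 1 divides 34, so integer solutions exist.
Search for a non-negative one: x = 1 gives 5y = 34 - 14 = 20, so y = 4.
Check: 14·1 + 5·4 = 34 ✓

Yes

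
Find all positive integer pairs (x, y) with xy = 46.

The positive divisors of 46 are: 1, 2, 23, 46.
Each divisor d gives the pair (d, 46/d):
(1, 46), (2, 23), (23, 2), (46, 1)

(1, 46), (2, 23), (23, 2), (46, 1)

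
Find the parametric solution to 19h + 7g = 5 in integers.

Step 1: Compute gcd(19, 7) = 1.
Since 1 divides 5, solutions exist.

Step 2: Find a particular solution using extended Euclidean algorithm.
We get h₀ = 15, g₀ = -40.
Check: 19*15 + 7*-40 = 5 = 5 ✓

Step 3: Write the general solution.
h = 15 + (7/1)t = 15 + 7t
g = -40 - (19/1)t = -40 - 19t
for any integer t.

h = 15 + 7t, g = -40 - 19t for integer t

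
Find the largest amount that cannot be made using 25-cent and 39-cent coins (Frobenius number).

For two coprime denominations a and b, the Frobenius number (largest value not representable as a non-negative combination) is ab - a - b.
Here gcd(25, 39) = 1, so they are coprime.
F(25, 39) = 25·39 - 25 - 39 = 975 - 64 = 911

911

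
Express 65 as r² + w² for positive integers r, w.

We need to find integers r, w > 0 such that r² + w² = 65.
Trying r = 1: w² = 65 - 1² = 65 - 1 = 64
w = 8
Check: 1² + 8² = 1 + 64 = 65 ✓

65 = 1² + 8²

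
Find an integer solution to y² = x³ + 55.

Try small integer x values and check whether x³ + 55 is a perfect square.
x = 9: x³ + 55 = 9³ + 55 = 729 + 55 = 784
Is 784 a perfect square? 28² = 784 ✓
So (x, y) = (9, -28) is a solution.

x = 9, y = -28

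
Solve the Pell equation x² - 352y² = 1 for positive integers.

We seek the smallest positive integers (x, y) with x² - 352y² = 1, i.e., x² = 352y² + 1.
Try successive y values:
y = 1: x² = 352·1² + 1 = 353, not a perfect square
y = 2: x² = 352·2² + 1 = 1409, not a perfect square
y = 3: x² = 352·3² + 1 = 3169, not a perfect square
... continuing the search (or via continued fractions) ...
y = 4137: x² = 352·4137² + 1 = 6024398689, x = 77617 ✓

Verify: 77617² - 352·4137² = 6024398689 - 6024398688 = 1 ✓

x = 77617, y = 4137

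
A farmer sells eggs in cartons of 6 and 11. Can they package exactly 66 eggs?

We need non-negative a, b with 6a + 11b = 66.
gcd(6, 11) = 1 divides 66.
Try a = 0: 11b = 66 - 0 = 66, so b = 6.
One way: 0 cartons of 6 and 6 cartons of 11.

Yes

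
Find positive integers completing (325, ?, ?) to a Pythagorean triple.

We need the other leg and hypotenuse such that 325² + x² = c².
Take x = 228, c = 397: 325² + 228² = 105625 + 51984 = 157609 = 397² ✓
Triple: (325, 228, 397)

(325, 228, 397)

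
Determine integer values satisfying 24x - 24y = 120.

Step 1: Check solvability.
gcd(24, 24) = 24
Since 24 divides 120, solutions exist.

Step 2: Apply extended Euclidean algorithm to find gcd.
We find integers such that 24*x0 + 24*y0 = 24

Step 3: Scale the particular solution.
Multiply by 120/24 = 5:
x = 0, y = -5

Step 4: Verify.
24*(0) - 24*(-5) = 120 = 120 ✓

x = 0, y = -5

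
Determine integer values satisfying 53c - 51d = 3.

Step 1: Check solvability.
gcd(53, 51) = 1
Since 1 divides 3, solutions exist.

Step 2: Apply extended Euclidean algorithm to find gcd.
We find integers such that 53*x0 + 51*y0 = 1

Step 3: Scale the particular solution.
Multiply by 3/1 = 3:
c = -75, d = -78

Step 4: Verify.
53*(-75) - 51*(-78) = 3 = 3 ✓

c = -75, d = -78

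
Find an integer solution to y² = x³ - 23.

Try small integer x values and check whether x³ - 23 is a perfect square.
x = 3: x³ - 23 = 3³ - 23 = 27 - 23 = 4
Is 4 a perfect square? 2² = 4 ✓
So (x, y) = (3, 2) is a solution.

x = 3, y = 2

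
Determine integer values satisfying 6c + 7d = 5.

Step 1: Check solvability.
gcd(6, 7) = 1
Since 1 divides 5, solutions exist.

Step 2: Apply extended Euclidean algorithm to find gcd.
We find integers such that 6*x0 + 7*y0 = 1

Step 3: Scale the particular solution.
Multiply by 5/1 = 5:
c = -5, d = 5

Step 4: Verify.
6*(-5) + 7*(5) = 5 = 5 ✓

c = -5, d = 5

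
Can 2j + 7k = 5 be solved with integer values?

Step 1: Compute gcd(2, 7).
gcd(2, 7) = 1

Step 2: Check divisibility.
Does 1 divide 5? 5 = 1 x 5, so yes.

By the theorem on linear Diophantine equations, 2j + 7k = 5 has integer solutions if and only if gcd(2, 7) divides 5. Since 1 | 5, solutions exist.

Yes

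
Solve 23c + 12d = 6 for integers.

Step 1: Check solvability.
gcd(23, 12) = 1
Since 1 divides 6, solutions exist.

Step 2: Apply extended Euclidean algorithm to find gcd.
We find integers such that 23*x0 + 12*y0 = 1

Step 3: Scale the particular solution.
Multiply by 6/1 = 6:
c = -6, d = 12

Step 4: Verify.
23*(-6) + 12*(12) = 6 = 6 ✓

c = -6, d = 12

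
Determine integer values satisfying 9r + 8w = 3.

Step 1: Check solvability.
gcd(9, 8) = 1
Since 1 divides 3, solutions exist.

Step 2: Apply extended Euclidean algorithm to find gcd.
We find integers such that 9*x0 + 8*y0 = 1

Step 3: Scale the particular solution.
Multiply by 3/1 = 3:
r = 3, w = -3

Step 4: Verify.
9*(3) + 8*(-3) = 3 = 3 ✓

r = 3, w = -3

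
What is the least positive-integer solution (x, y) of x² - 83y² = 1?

We seek the smallest positive integers (x, y) with x² - 83y² = 1, i.e., x² = 83y² + 1.
Try successive y values:
y = 1: x² = 83·1² + 1 = 84, not a perfect square
y = 2: x² = 83·2² + 1 = 333, not a perfect square
y = 3: x² = 83·3² + 1 = 748, not a perfect square
... continuing the search (or via continued fractions) ...
y = 9: x² = 83·9² + 1 = 6724, x = 82 ✓

Verify: 82² - 83·9² = 6724 - 6723 = 1 ✓

x = 82, y = 9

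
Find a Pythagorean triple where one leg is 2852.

We need the other leg and hypotenuse such that 2852² + x² = c².
Take x = 864, c = 2980: 2852² + 864² = 8133904 + 746496 = 8880400 = 2980² ✓
Triple: (2852, 864, 2980)

(2852, 864, 2980)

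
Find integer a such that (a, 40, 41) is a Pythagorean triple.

a² = c² - b² = 41² - 40² = 1681 - 1600 = 81
a = sqrt(81) = 9

9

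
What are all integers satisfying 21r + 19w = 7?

Step 1: Compute gcd(21, 19) = 1.
Since 1 divides 7, solutions exist.

Step 2: Find a particular solution using extended Euclidean algorithm.
We get r₀ = -63, w₀ = 70.
Check: 21*-63 + 19*70 = 7 = 7 ✓

Step 3: Write the general solution.
r = -63 + (19/1)t = -63 + 19t
w = 70 - (21/1)t = 70 - 21t
for any integer t.

r = -63 + 19t, w = 70 - 21t for integer t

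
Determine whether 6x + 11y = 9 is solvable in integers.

Step 1: Compute gcd(6, 11).
gcd(6, 11) = 1

Step 2: Check divisibility.
Does 1 divide 9? 9 = 1 x 9, so yes.

By the theorem on linear Diophantine equations, 6x + 11y = 9 has integer solutions if and only if gcd(6, 11) divides 9. Since 1 | 9, solutions exist.

Yes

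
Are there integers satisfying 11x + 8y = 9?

Step 1: Compute gcd(11, 8).
gcd(11, 8) = 1

Step 2: Check divisibility.
Does 1 divide 9? 9 = 1 x 9, so yes.

By the theorem on linear Diophantine equations, 11x + 8y = 9 has integer solutions if and only if gcd(11, 8) divides 9. Since 1 | 9, solutions exist.

Yes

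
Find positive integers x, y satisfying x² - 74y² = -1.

We need x² = 74y² - 1. Try successive y:
y = 1: x² = 74·1² - 1 = 73, not a perfect square
y = 2: x² = 74·2² - 1 = 295, not a perfect square
y = 3: x² = 74·3² - 1 = 665, not a perfect square
...
y = 5: x² = 74·5² - 1 = 1849 = 43² ✓
Check: 43² - 74·5² = 1849 - 1850 = -1 ✓

x = 43, y = 5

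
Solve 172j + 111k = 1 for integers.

Step 1: Check solvability.
gcd(172, 111) = 1
Since 1 divides 1, solutions exist.

Step 2: Apply extended Euclidean algorithm to find gcd.
We find integers such that 172*x0 + 111*y0 = 1

Step 3: Scale the particular solution.
Multiply by 1/1 = 1:
j = -20, k = 31

Step 4: Verify.
172*(-20) + 111*(31) = 1 = 1 ✓

j = -20, k = 31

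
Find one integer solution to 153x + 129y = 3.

Step 1: Check solvability.
gcd(153, 129) = 3
Since 3 divides 3, solutions exist.

Step 2: Apply extended Euclidean algorithm to find gcd.
We find integers such that 153*x0 + 129*y0 = 3

Step 3: Scale the particular solution.
Multiply by 3/3 = 1:
x = -16, y = 19

Step 4: Verify.
153*(-16) + 129*(19) = 3 = 3 ✓

x = -16, y = 19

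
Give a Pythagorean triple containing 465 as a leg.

We need the other leg and hypotenuse such that 465² + x² = c².
Take x = 368, c = 593: 465² + 368² = 216225 + 135424 = 351649 = 593² ✓
Triple: (465, 368, 593)

(465, 368, 593)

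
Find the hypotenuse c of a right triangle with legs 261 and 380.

c² = a² + b² = 261² + 380² = 68121 + 144400 = 212521
c = 461

461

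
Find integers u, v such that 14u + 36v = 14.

Step 1: Check solvability.
gcd(14, 36) = 2
Since 2 divides 14, solutions exist.

Step 2: Apply extended Euclidean algorithm to find gcd.
We find integers such that 14*x0 + 36*y0 = 2

Step 3: Scale the particular solution.
Multiply by 14/2 = 7:
u = -35, v = 14

Step 4: Verify.
14*(-35) + 36*(14) = 14 = 14 ✓

u = -35, v = 14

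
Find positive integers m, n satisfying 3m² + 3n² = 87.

Try small values of m and check whether (87 - 3m²)/3 is a perfect square.
m = 2: 3·2² = 12, so 3n² = 87 - 12 = 75, giving n² = 25, n = 5.
Check: 3·2² + 3·5² = 12 + 75 = 87 ✓

m = 2, n = 5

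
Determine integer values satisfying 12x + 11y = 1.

Step 1: Check solvability.
gcd(12, 11) = 1
Since 1 divides 1, solutions exist.

Step 2: Apply extended Euclidean algorithm to find gcd.
We find integers such that 12*x0 + 11*y0 = 1

Step 3: Scale the particular solution.
Multiply by 1/1 = 1:
x = 1, y = -1

Step 4: Verify.
12*(1) + 11*(-1) = 1 = 1 ✓

x = 1, y = -1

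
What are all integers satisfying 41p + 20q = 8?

Step 1: Compute gcd(41, 20) = 1.
Since 1 divides 8, solutions exist.

Step 2: Find a particular solution using extended Euclidean algorithm.
We get p₀ = 8, q₀ = -16.
Check: 41*8 + 20*-16 = 8 = 8 ✓

Step 3: Write the general solution.
p = 8 + (20/1)t = 8 + 20t
q = -16 - (41/1)t = -16 - 41t
for any integer t.

p = 8 + 20t, q = -16 - 41t for integer t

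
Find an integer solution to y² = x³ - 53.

Try small integer x values and check whether x³ - 53 is a perfect square.
x = 9: x³ - 53 = 9³ - 53 = 729 - 53 = 676
Is 676 a perfect square? 26² = 676 ✓
So (x, y) = (9, 26) is a solution.

x = 9, y = 26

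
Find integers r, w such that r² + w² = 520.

We need to find integers r, w > 0 such that r² + w² = 520.
Trying r = 6: w² = 520 - 6² = 520 - 36 = 484
w = 22
Check: 6² + 22² = 36 + 484 = 520 ✓

520 = 6² + 22²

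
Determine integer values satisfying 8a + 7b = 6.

Step 1: Check solvability.
gcd(8, 7) = 1
Since 1 divides 6, solutions exist.

Step 2: Apply extended Euclidean algorithm to find gcd.
We find integers such that 8*x0 + 7*y0 = 1

Step 3: Scale the particular solution.
Multiply by 6/1 = 6:
a = 6, b = -6

Step 4: Verify.
8*(6) + 7*(-6) = 6 = 6 ✓

a = 6, b = -6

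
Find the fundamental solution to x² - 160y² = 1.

We seek the smallest positive integers (x, y) with x² - 160y² = 1, i.e., x² = 160y² + 1.
Try successive y values:
y = 1: x² = 160·1² + 1 = 161, not a perfect square
y = 2: x² = 160·2² + 1 = 641, not a perfect square
y = 3: x² = 160·3² + 1 = 1441, not a perfect square
... continuing the search (or via continued fractions) ...
y = 57: x² = 160·57² + 1 = 519841, x = 721 ✓

Verify: 721² - 160·57² = 519841 - 519840 = 1 ✓

x = 721, y = 57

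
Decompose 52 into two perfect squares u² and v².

We need to find integers u, v > 0 such that u² + v² = 52.
Trying u = 4: v² = 52 - 4² = 52 - 16 = 36
v = 6
Check: 4² + 6² = 16 + 36 = 52 ✓

52 = 4² + 6²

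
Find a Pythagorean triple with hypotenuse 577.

We need a² + b² = 577² = 332929.
Trying: 575² + 48² = 330625 + 2304 = 332929 ✓

(575, 48, 577)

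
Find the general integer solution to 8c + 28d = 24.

Step 1: Compute gcd(8, 28) = 4.
Since 4 divides 24, solutions exist.

Step 2: Find a particular solution using extended Euclidean algorithm.
We get c₀ = -18, d₀ = 6.
Check: 8*-18 + 28*6 = 24 = 24 ✓

Step 3: Write the general solution.
c = -18 + (28/4)t = -18 + 7t
d = 6 - (8/4)t = 6 - 2t
for any integer t.

c = -18 + 7t, d = 6 - 2t for integer t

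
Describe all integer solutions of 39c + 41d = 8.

Step 1: Compute gcd(39, 41) = 1.
Since 1 divides 8, solutions exist.

Step 2: Find a particular solution using extended Euclidean algorithm.
We get c₀ = 160, d₀ = -152.
Check: 39*160 + 41*-152 = 8 = 8 ✓

Step 3: Write the general solution.
c = 160 + (41/1)t = 160 + 41t
d = -152 - (39/1)t = -152 - 39t
for any integer t.

c = 160 + 41t, d = -152 - 39t for integer t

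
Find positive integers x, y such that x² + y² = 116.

Search for x with 116 - x² a perfect square.
x = 4: 116 - 4² = 116 - 16 = 100 = 10² ✓
So x = 4, y = 10.

x = 4, y = 10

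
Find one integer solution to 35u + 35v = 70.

Step 1: Check solvability.
gcd(35, 35) = 35
Since 35 divides 70, solutions exist.

Step 2: Apply extended Euclidean algorithm to find gcd.
We find integers such that 35*x0 + 35*y0 = 35

Step 3: Scale the particular solution.
Multiply by 70/35 = 2:
u = 0, v = 2

Step 4: Verify.
35*(0) + 35*(2) = 70 = 70 ✓

u = 0, v = 2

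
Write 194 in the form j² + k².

We need to find integers j, k > 0 such that j² + k² = 194.
Trying j = 5: k² = 194 - 5² = 194 - 25 = 169
k = 13
Check: 5² + 13² = 25 + 169 = 194 ✓

194 = 5² + 13²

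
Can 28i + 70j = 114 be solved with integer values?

Step 1: Compute gcd(28, 70).
gcd(28, 70) = 14

Step 2: Check divisibility.
Does 14 divide 114? 114 = 14 x 8 + 2, so no.

By the theorem on linear Diophantine equations, 28i + 70j = 114 has integer solutions if and only if gcd(28, 70) divides 114. Since 14 does not divide 114, no solutions exist.

No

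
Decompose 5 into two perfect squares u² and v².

We need to find integers u, v > 0 such that u² + v² = 5.
Trying u = 1: v² = 5 - 1² = 5 - 1 = 4
v = 2
Check: 1² + 2² = 1 + 4 = 5 ✓

5 = 1² + 2²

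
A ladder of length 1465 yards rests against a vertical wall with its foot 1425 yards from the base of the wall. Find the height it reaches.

The ladder, wall, and ground form a right triangle with hypotenuse 1465 and one leg 1425.
By the Pythagorean theorem: h² = 1465² - 1425² = 2146225 - 2030625 = 115600
h = √115600 = 340 yards

340 yards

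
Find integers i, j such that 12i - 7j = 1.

Step 1: Check solvability.
gcd(12, 7) = 1
Since 1 divides 1, solutions exist.

Step 2: Apply extended Euclidean algorithm to find gcd.
We find integers such that 12*x0 + 7*y0 = 1

Step 3: Scale the particular solution.
Multiply by 1/1 = 1:
i = 3, j = 5

Step 4: Verify.
12*(3) - 7*(5) = 1 = 1 ✓

i = 3, j = 5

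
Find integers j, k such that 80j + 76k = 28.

Step 1: Check solvability.
gcd(80, 76) = 4
Since 4 divides 28, solutions exist.

Step 2: Apply extended Euclidean algorithm to find gcd.
We find integers such that 80*x0 + 76*y0 = 4

Step 3: Scale the particular solution.
Multiply by 28/4 = 7:
j = 7, k = -7

Step 4: Verify.
80*(7) + 76*(-7) = 28 = 28 ✓

j = 7, k = -7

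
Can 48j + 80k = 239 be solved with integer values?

Step 1: Compute gcd(48, 80).
gcd(48, 80) = 16

Step 2: Check divisibility.
Does 16 divide 239? 239 = 16 x 14 + 15, so no.

By the theorem on linear Diophantine equations, 48j + 80k = 239 has integer solutions if and only if gcd(48, 80) divides 239. Since 16 does not divide 239, no solutions exist.

No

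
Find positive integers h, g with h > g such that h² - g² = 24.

Factor: h² - g² = (h+g)(h-g) = 24.
We need two factors of 24 with the same parity.
Use h+g = 12 and h-g = 2 (product 12·2 = 24).
Adding: 2h = 14, so h = 7.
Subtracting: 2g = 10, so g = 5.
Check: 7² - 5² = 49 - 25 = 24 ✓

h = 7, g = 5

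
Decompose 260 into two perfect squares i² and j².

We need to find integers i, j > 0 such that i² + j² = 260.
Trying i = 2: j² = 260 - 2² = 260 - 4 = 256
j = 16
Check: 2² + 16² = 4 + 256 = 260 ✓

260 = 2² + 16²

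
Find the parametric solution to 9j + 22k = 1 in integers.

Step 1: Compute gcd(9, 22) = 1.
Since 1 divides 1, solutions exist.

Step 2: Find a particular solution using extended Euclidean algorithm.
We get j₀ = 5, k₀ = -2.
Check: 9*5 + 22*-2 = 1 = 1 ✓

Step 3: Write the general solution.
j = 5 + (22/1)t = 5 + 22t
k = -2 - (9/1)t = -2 - 9t
for any integer t.

j = 5 + 22t, k = -2 - 9t for integer t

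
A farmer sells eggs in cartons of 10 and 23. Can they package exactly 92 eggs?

We need non-negative a, b with 10a + 23b = 92.
gcd(10, 23) = 1 divides 92.
Try a = 0: 23b = 92 - 0 = 92, so b = 4.
One way: 0 cartons of 10 and 4 cartons of 23.

Yes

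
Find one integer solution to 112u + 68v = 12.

Step 1: Check solvability.
gcd(112, 68) = 4
Since 4 divides 12, solutions exist.

Step 2: Apply extended Euclidean algorithm to find gcd.
We find integers such that 112*x0 + 68*y0 = 4

Step 3: Scale the particular solution.
Multiply by 12/4 = 3:
u = -9, v = 15

Step 4: Verify.
112*(-9) + 68*(15) = 12 = 12 ✓

u = -9, v = 15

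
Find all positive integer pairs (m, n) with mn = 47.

The positive divisors of 47 are: 1, 47.
Each divisor d gives the pair (d, 47/d):
(1, 47), (47, 1)

(1, 47), (47, 1)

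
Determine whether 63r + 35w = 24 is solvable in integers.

Step 1: Compute gcd(63, 35).
gcd(63, 35) = 7

Step 2: Check divisibility.
Does 7 divide 24? 24 = 7 x 3 + 3, so no.

By the theorem on linear Diophantine equations, 63r + 35w = 24 has integer solutions if and only if gcd(63, 35) divides 24. Since 7 does not divide 24, no solutions exist.

No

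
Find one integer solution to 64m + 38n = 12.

Step 1: Check solvability.
gcd(64, 38) = 2
Since 2 divides 12, solutions exist.

Step 2: Apply extended Euclidean algorithm to find gcd.
We find integers such that 64*x0 + 38*y0 = 2

Step 3: Scale the particular solution.
Multiply by 12/2 = 6:
m = 18, n = -30

Step 4: Verify.
64*(18) + 38*(-30) = 12 = 12 ✓

m = 18, n = -30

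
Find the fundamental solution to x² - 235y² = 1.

We seek the smallest positive integers (x, y) with x² - 235y² = 1, i.e., x² = 235y² + 1.
Try successive y values:
y = 1: x² = 235·1² + 1 = 236, not a perfect square
y = 2: x² = 235·2² + 1 = 941, not a perfect square
y = 3: x² = 235·3² + 1 = 2116, x = 46 ✓

Verify: 46² - 235·3² = 2116 - 2115 = 1 ✓

x = 46, y = 3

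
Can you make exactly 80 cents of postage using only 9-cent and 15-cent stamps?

We need non-negative x, y with 9x + 15y = 80.
gcd(9, 15) = 3, and 3 does not divide 80.
No integer solutions exist, so certainly no non-negative ones.

No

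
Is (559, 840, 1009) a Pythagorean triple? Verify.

Compute a² + b² = 559² + 840² = 312481 + 705600 = 1018081
Compute c² = 1009² = 1018081
Since 1018081 = 1018081, confirmed.

Yes, it is a Pythagorean triple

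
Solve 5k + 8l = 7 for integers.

Step 1: Check solvability.
gcd(5, 8) = 1
Since 1 divides 7, solutions exist.

Step 2: Apply extended Euclidean algorithm to find gcd.
We find integers such that 5*x0 + 8*y0 = 1

Step 3: Scale the particular solution.
Multiply by 7/1 = 7:
k = -21, l = 14

Step 4: Verify.
5*(-21) + 8*(14) = 7 = 7 ✓

k = -21, l = 14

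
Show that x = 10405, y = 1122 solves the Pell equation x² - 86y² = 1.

Compute x² = 10405² = 108264025
Compute 86y² = 86·1122² = 86·1258884 = 108264024
x² - 86y² = 108264025 - 108264024 = 1
Since this equals 1, (10405, 1122) is a solution.

Yes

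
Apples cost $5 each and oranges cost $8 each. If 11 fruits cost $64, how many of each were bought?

Let a = apples, o = oranges.
a + o = 11
5a + 8o = 64
Substitute o = 11 - a:
5a + 8(11 - a) = 64
(5 - 8)a = 64 - 88
-3a = -24
a = 8, o = 11 - 8 = 3

Apples: 8, Oranges: 3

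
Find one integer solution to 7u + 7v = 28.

Step 1: Check solvability.
gcd(7, 7) = 7
Since 7 divides 28, solutions exist.

Step 2: Apply extended Euclidean algorithm to find gcd.
We find integers such that 7*x0 + 7*y0 = 7

Step 3: Scale the particular solution.
Multiply by 28/7 = 4:
u = 0, v = 4

Step 4: Verify.
7*(0) + 7*(4) = 28 = 28 ✓

u = 0, v = 4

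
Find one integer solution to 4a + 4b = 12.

Step 1: Check solvability.
gcd(4, 4) = 4
Since 4 divides 12, solutions exist.

Step 2: Apply extended Euclidean algorithm to find gcd.
We find integers such that 4*x0 + 4*y0 = 4

Step 3: Scale the particular solution.
Multiply by 12/4 = 3:
a = 0, b = 3

Step 4: Verify.
4*(0) + 4*(3) = 12 = 12 ✓

a = 0, b = 3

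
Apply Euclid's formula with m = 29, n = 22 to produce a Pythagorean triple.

a = m² - n² = 29² - 22² = 841 - 484 = 357
b = 2mn = 2·29·22 = 1276
c = m² + n² = 841 + 484 = 1325
Verify: 357² + 1276² = 127449 + 1628176 = 1755625 = 1325² ✓

(357, 1276, 1325)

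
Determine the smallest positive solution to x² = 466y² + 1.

We seek the smallest positive integers (x, y) with x² - 466y² = 1, i.e., x² = 466y² + 1.
Try successive y values:
y = 1: x² = 466·1² + 1 = 467, not a perfect square
y = 2: x² = 466·2² + 1 = 1865, not a perfect square
y = 3: x² = 466·3² + 1 = 4195, not a perfect square
... continuing the search (or via continued fractions) ...
y = 43466808: x² = 466·43466808² + 1 = 880443343332330625, x = 938319425 ✓

Verify: 938319425² - 466·43466808² = 880443343332330625 - 880443343332330624 = 1 ✓

x = 938319425, y = 43466808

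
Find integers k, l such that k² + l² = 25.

We need to find integers k, l > 0 such that k² + l² = 25.
Trying k = 3: l² = 25 - 3² = 25 - 9 = 16
l = 4
Check: 3² + 4² = 9 + 16 = 25 ✓

25 = 3² + 4²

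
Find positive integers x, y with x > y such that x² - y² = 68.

Factor: x² - y² = (x+y)(x-y) = 68.
We need two factors of 68 with the same parity.
Use x+y = 34 and x-y = 2 (product 34·2 = 68).
Adding: 2x = 36, so x = 18.
Subtracting: 2y = 32, so y = 16.
Check: 18² - 16² = 324 - 256 = 68 ✓

x = 18, y = 16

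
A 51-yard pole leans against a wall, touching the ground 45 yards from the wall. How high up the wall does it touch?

The ladder, wall, and ground form a right triangle with hypotenuse 51 and one leg 45.
By the Pythagorean theorem: h² = 51² - 45² = 2601 - 2025 = 576
h = √576 = 24 yards

24 yards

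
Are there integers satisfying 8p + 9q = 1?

Step 1: Compute gcd(8, 9).
gcd(8, 9) = 1

Step 2: Check divisibility.
Does 1 divide 1? 1 = 1 x 1, so yes.

By the theorem on linear Diophantine equations, 8p + 9q = 1 has integer solutions if and only if gcd(8, 9) divides 1. Since 1 | 1, solutions exist.

Yes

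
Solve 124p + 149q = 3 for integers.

Step 1: Check solvability.
gcd(124, 149) = 1
Since 1 divides 3, solutions exist.

Step 2: Apply extended Euclidean algorithm to find gcd.
We find integers such that 124*x0 + 149*y0 = 1

Step 3: Scale the particular solution.
Multiply by 3/1 = 3:
p = -18, q = 15

Step 4: Verify.
124*(-18) + 149*(15) = 3 = 3 ✓

p = -18, q = 15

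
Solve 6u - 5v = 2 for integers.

Step 1: Check solvability.
gcd(6, 5) = 1
Since 1 divides 2, solutions exist.

Step 2: Apply extended Euclidean algorithm to find gcd.
We find integers such that 6*x0 + 5*y0 = 1

Step 3: Scale the particular solution.
Multiply by 2/1 = 2:
u = 2, v = 2

Step 4: Verify.
6*(2) - 5*(2) = 2 = 2 ✓

u = 2, v = 2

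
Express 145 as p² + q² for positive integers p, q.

We need to find integers p, q > 0 such that p² + q² = 145.
Trying p = 1: q² = 145 - 1² = 145 - 1 = 144
q = 12
Check: 1² + 12² = 1 + 144 = 145 ✓

145 = 1² + 12²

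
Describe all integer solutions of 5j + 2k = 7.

Step 1: Compute gcd(5, 2) = 1.
Since 1 divides 7, solutions exist.

Step 2: Find a particular solution using extended Euclidean algorithm.
We get j₀ = 7, k₀ = -14.
Check: 5*7 + 2*-14 = 7 = 7 ✓

Step 3: Write the general solution.
j = 7 + (2/1)t = 7 + 2t
k = -14 - (5/1)t = -14 - 5t
for any integer t.

j = 7 + 2t, k = -14 - 5t for integer t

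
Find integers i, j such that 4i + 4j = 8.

Step 1: Check solvability.
gcd(4, 4) = 4
Since 4 divides 8, solutions exist.

Step 2: Apply extended Euclidean algorithm to find gcd.
We find integers such that 4*x0 + 4*y0 = 4

Step 3: Scale the particular solution.
Multiply by 8/4 = 2:
i = 0, j = 2

Step 4: Verify.
4*(0) + 4*(2) = 8 = 8 ✓

i = 0, j = 2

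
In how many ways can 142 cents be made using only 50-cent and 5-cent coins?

We need non-negative integers (x, y) with 50x + 5y = 142.
For each x from 0 to 2, check if (142 - 50x) is a non-negative multiple of 5.
Solutions (x, y): none
Count: 0

0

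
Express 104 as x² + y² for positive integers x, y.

We need to find integers x, y > 0 such that x² + y² = 104.
Trying x = 2: y² = 104 - 2² = 104 - 4 = 100
y = 10
Check: 2² + 10² = 4 + 100 = 104 ✓

104 = 2² + 10²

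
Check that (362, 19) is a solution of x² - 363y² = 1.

Compute x² = 362² = 131044
Compute 363y² = 363·19² = 363·361 = 131043
x² - 363y² = 131044 - 131043 = 1
Since this equals 1, (362, 19) is a solution.

Yes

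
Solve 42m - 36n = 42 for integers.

Step 1: Check solvability.
gcd(42, 36) = 6
Since 6 divides 42, solutions exist.

Step 2: Apply extended Euclidean algorithm to find gcd.
We find integers such that 42*x0 + 36*y0 = 6

Step 3: Scale the particular solution.
Multiply by 42/6 = 7:
m = 7, n = 7

Step 4: Verify.
42*(7) - 36*(7) = 42 = 42 ✓

m = 7, n = 7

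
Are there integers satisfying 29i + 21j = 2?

Step 1: Compute gcd(29, 21).
gcd(29, 21) = 1

Step 2: Check divisibility.
Does 1 divide 2? 2 = 1 x 2, so yes.

By the theorem on linear Diophantine equations, 29i + 21j = 2 has integer solutions if and only if gcd(29, 21) divides 2. Since 1 | 2, solutions exist.

Yes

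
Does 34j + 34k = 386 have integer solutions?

Step 1: Compute gcd(34, 34).
gcd(34, 34) = 34

Step 2: Check divisibility.
Does 34 divide 386? 386 = 34 x 11 + 12, so no.

By the theorem on linear Diophantine equations, 34j + 34k = 386 has integer solutions if and only if gcd(34, 34) divides 386. Since 34 does not divide 386, no solutions exist.

No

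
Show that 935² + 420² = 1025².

Compute a² + b² = 935² + 420² = 874225 + 176400 = 1050625
Compute c² = 1025² = 1050625
Since 1050625 = 1050625, confirmed.

Yes, it is a Pythagorean triple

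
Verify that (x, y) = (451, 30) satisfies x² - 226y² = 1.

Compute x² = 451² = 203401
Compute 226y² = 226·30² = 226·900 = 203400
x² - 226y² = 203401 - 203400 = 1
Since this equals 1, (451, 30) is a solution.

Yes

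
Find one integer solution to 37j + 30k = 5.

Step 1: Check solvability.
gcd(37, 30) = 1
Since 1 divides 5, solutions exist.

Step 2: Apply extended Euclidean algorithm to find gcd.
We find integers such that 37*x0 + 30*y0 = 1

Step 3: Scale the particular solution.
Multiply by 5/1 = 5:
j = 65, k = -80

Step 4: Verify.
37*(65) + 30*(-80) = 5 = 5 ✓

j = 65, k = -80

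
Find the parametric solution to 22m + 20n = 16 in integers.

Step 1: Compute gcd(22, 20) = 2.
Since 2 divides 16, solutions exist.

Step 2: Find a particular solution using extended Euclidean algorithm.
We get m₀ = 8, n₀ = -8.
Check: 22*8 + 20*-8 = 16 = 16 ✓

Step 3: Write the general solution.
m = 8 + (20/2)t = 8 + 10t
n = -8 - (22/2)t = -8 - 11t
for any integer t.

m = 8 + 10t, n = -8 - 11t for integer t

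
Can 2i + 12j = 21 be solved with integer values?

Step 1: Compute gcd(2, 12).
gcd(2, 12) = 2

Step 2: Check divisibility.
Does 2 divide 21? 21 = 2 x 10 + 1, so no.

By the theorem on linear Diophantine equations, 2i + 12j = 21 has integer solutions if and only if gcd(2, 12) divides 21. Since 2 does not divide 21, no solutions exist.

No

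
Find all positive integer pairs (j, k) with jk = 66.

The positive divisors of 66 are: 1, 2, 3, 6, 11, 22, 33, 66.
Each divisor d gives the pair (d, 66/d):
(1, 66), (2, 33), (3, 22), (6, 11), (11, 6), (22, 3), (33, 2), (66, 1)

(1, 66), (2, 33), (3, 22), (6, 11), (11, 6), (22, 3), (33, 2), (66, 1)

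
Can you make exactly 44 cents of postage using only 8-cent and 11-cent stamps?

We need non-negative x, y with 8x + 11y = 44.
gcd(8, 11) = 1 divides 44, so integer solutions exist.
Search for a non-negative one: x = 0 gives 11y = 44 - 0 = 44, so y = 4.
Check: 8·0 + 11·4 = 44 ✓

Yes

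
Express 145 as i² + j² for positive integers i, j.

We need to find integers i, j > 0 such that i² + j² = 145.
Trying i = 1: j² = 145 - 1² = 145 - 1 = 144
j = 12
Check: 1² + 12² = 1 + 144 = 145 ✓

145 = 1² + 12²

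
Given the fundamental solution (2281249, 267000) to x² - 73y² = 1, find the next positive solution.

Solutions to x² - Dy² = 1 are generated by powers of (x₀ + y₀√D).
The next solution satisfies x₁ + y₁√73 = (x₀ + y₀√73)², giving:
x₁ = x₀² + 73y₀² = 2281249² + 73·267000² = 5204097000001 + 5204097000000 = 10408194000001
y₁ = 2x₀y₀ = 2·2281249·267000 = 1218186966000

Verify: 10408194000001² - 73·1218186966000² = 108330502341656816388000001 - 108330502341656816388000000 = 1 ✓

x = 10408194000001, y = 1218186966000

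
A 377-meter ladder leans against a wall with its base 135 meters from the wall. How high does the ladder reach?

The ladder, wall, and ground form a right triangle with hypotenuse 377 and one leg 135.
By the Pythagorean theorem: h² = 377² - 135² = 142129 - 18225 = 123904
h = √123904 = 352 meters

352 meters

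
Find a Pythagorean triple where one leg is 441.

We need the other leg and hypotenuse such that 441² + x² = c².
Take x = 1160, c = 1241: 441² + 1160² = 194481 + 1345600 = 1540081 = 1241² ✓
Triple: (441, 1160, 1241)

(441, 1160, 1241)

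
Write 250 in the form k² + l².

We need to find integers k, l > 0 such that k² + l² = 250.
Trying k = 5: l² = 250 - 5² = 250 - 25 = 225
l = 15
Check: 5² + 15² = 25 + 225 = 250 ✓

250 = 5² + 15²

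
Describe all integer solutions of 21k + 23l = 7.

Step 1: Compute gcd(21, 23) = 1.
Since 1 divides 7, solutions exist.

Step 2: Find a particular solution using extended Euclidean algorithm.
We get k₀ = 77, l₀ = -70.
Check: 21*77 + 23*-70 = 7 = 7 ✓

Step 3: Write the general solution.
k = 77 + (23/1)t = 77 + 23t
l = -70 - (21/1)t = -70 - 21t
for any integer t.

k = 77 + 23t, l = -70 - 21t for integer t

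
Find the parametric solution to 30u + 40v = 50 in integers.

Step 1: Compute gcd(30, 40) = 10.
Since 10 divides 50, solutions exist.

Step 2: Find a particular solution using extended Euclidean algorithm.
We get u₀ = -5, v₀ = 5.
Check: 30*-5 + 40*5 = 50 = 50 ✓

Step 3: Write the general solution.
u = -5 + (40/10)t = -5 + 4t
v = 5 - (30/10)t = 5 - 3t
for any integer t.

u = -5 + 4t, v = 5 - 3t for integer t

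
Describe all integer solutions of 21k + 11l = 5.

Step 1: Compute gcd(21, 11) = 1.
Since 1 divides 5, solutions exist.

Step 2: Find a particular solution using extended Euclidean algorithm.
We get k₀ = -5, l₀ = 10.
Check: 21*-5 + 11*10 = 5 = 5 ✓

Step 3: Write the general solution.
k = -5 + (11/1)t = -5 + 11t
l = 10 - (21/1)t = 10 - 21t
for any integer t.

k = -5 + 11t, l = 10 - 21t for integer t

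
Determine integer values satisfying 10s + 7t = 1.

Step 1: Check solvability.
gcd(10, 7) = 1
Since 1 divides 1, solutions exist.

Step 2: Apply extended Euclidean algorithm to find gcd.
We find integers such that 10*x0 + 7*y0 = 1

Step 3: Scale the particular solution.
Multiply by 1/1 = 1:
s = -2, t = 3

Step 4: Verify.
10*(-2) + 7*(3) = 1 = 1 ✓

s = -2, t = 3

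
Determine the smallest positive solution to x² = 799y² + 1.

We seek the smallest positive integers (x, y) with x² - 799y² = 1, i.e., x² = 799y² + 1.
Try successive y values:
y = 1: x² = 799·1² + 1 = 800, not a perfect square
y = 2: x² = 799·2² + 1 = 3197, not a perfect square
y = 3: x² = 799·3² + 1 = 7192, not a perfect square
... continuing the search (or via continued fractions) ...
y = 15: x² = 799·15² + 1 = 179776, x = 424 ✓

Verify: 424² - 799·15² = 179776 - 179775 = 1 ✓

x = 424, y = 15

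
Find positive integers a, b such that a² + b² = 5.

Search for a with 5 - a² a perfect square.
a = 1: 5 - 1² = 5 - 1 = 4 = 2² ✓
So a = 1, b = 2.

a = 1, b = 2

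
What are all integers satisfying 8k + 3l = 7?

Step 1: Compute gcd(8, 3) = 1.
Since 1 divides 7, solutions exist.

Step 2: Find a particular solution using extended Euclidean algorithm.
We get k₀ = -7, l₀ = 21.
Check: 8*-7 + 3*21 = 7 = 7 ✓

Step 3: Write the general solution.
k = -7 + (3/1)t = -7 + 3t
l = 21 - (8/1)t = 21 - 8t
for any integer t.

k = -7 + 3t, l = 21 - 8t for integer t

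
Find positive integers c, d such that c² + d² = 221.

Search for c with 221 - c² a perfect square.
c = 5: 221 - 5² = 221 - 25 = 196 = 14² ✓
So c = 5, d = 14.

c = 5, d = 14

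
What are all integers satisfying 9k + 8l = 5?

Step 1: Compute gcd(9, 8) = 1.
Since 1 divides 5, solutions exist.

Step 2: Find a particular solution using extended Euclidean algorithm.
We get k₀ = 5, l₀ = -5.
Check: 9*5 + 8*-5 = 5 = 5 ✓

Step 3: Write the general solution.
k = 5 + (8/1)t = 5 + 8t
l = -5 - (9/1)t = -5 - 9t
for any integer t.

k = 5 + 8t, l = -5 - 9t for integer t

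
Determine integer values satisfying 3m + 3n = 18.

Step 1: Check solvability.
gcd(3, 3) = 3
Since 3 divides 18, solutions exist.

Step 2: Apply extended Euclidean algorithm to find gcd.
We find integers such that 3*x0 + 3*y0 = 3

Step 3: Scale the particular solution.
Multiply by 18/3 = 6:
m = 0, n = 6

Step 4: Verify.
3*(0) + 3*(6) = 18 = 18 ✓

m = 0, n = 6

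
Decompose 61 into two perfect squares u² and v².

We need to find integers u, v > 0 such that u² + v² = 61.
Trying u = 5: v² = 61 - 5² = 61 - 25 = 36
v = 6
Check: 5² + 6² = 25 + 36 = 61 ✓

61 = 5² + 6²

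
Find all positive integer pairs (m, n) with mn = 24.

The positive divisors of 24 are: 1, 2, 3, 4, 6, 8, 12, 24.
Each divisor d gives the pair (d, 24/d):
(1, 24), (2, 12), (3, 8), (4, 6), (6, 4), (8, 3), (12, 2), (24, 1)

(1, 24), (2, 12), (3, 8), (4, 6), (6, 4), (8, 3), (12, 2), (24, 1)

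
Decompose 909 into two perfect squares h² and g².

We need to find integers h, g > 0 such that h² + g² = 909.
Trying h = 3: g² = 909 - 3² = 909 - 9 = 900
g = 30
Check: 3² + 30² = 9 + 900 = 909 ✓

909 = 3² + 30²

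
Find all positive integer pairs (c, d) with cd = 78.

The positive divisors of 78 are: 1, 2, 3, 6, 13, 26, 39, 78.
Each divisor d gives the pair (d, 78/d):
(1, 78), (2, 39), (3, 26), (6, 13), (13, 6), (26, 3), (39, 2), (78, 1)

(1, 78), (2, 39), (3, 26), (6, 13), (13, 6), (26, 3), (39, 2), (78, 1)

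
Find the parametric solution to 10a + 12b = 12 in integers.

Step 1: Compute gcd(10, 12) = 2.
Since 2 divides 12, solutions exist.

Step 2: Find a particular solution using extended Euclidean algorithm.
We get a₀ = -6, b₀ = 6.
Check: 10*-6 + 12*6 = 12 = 12 ✓

Step 3: Write the general solution.
a = -6 + (12/2)t = -6 + 6t
b = 6 - (10/2)t = 6 - 5t
for any integer t.

a = -6 + 6t, b = 6 - 5t for integer t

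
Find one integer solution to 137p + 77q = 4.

Step 1: Check solvability.
gcd(137, 77) = 1
Since 1 divides 4, solutions exist.

Step 2: Apply extended Euclidean algorithm to find gcd.
We find integers such that 137*x0 + 77*y0 = 1

Step 3: Scale the particular solution.
Multiply by 4/1 = 4:
p = 36, q = -64

Step 4: Verify.
137*(36) + 77*(-64) = 4 = 4 ✓

p = 36, q = -64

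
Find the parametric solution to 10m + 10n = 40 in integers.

Step 1: Compute gcd(10, 10) = 10.
Since 10 divides 40, solutions exist.

Step 2: Find a particular solution using extended Euclidean algorithm.
We get m₀ = 0, n₀ = 4.
Check: 10*0 + 10*4 = 40 = 40 ✓

Step 3: Write the general solution.
m = 0 + (10/10)t = 0 + 1t
n = 4 - (10/10)t = 4 - 1t
for any integer t.

m = 0 + 1t, n = 4 - 1t for integer t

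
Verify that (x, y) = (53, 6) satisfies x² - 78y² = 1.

Compute x² = 53² = 2809
Compute 78y² = 78·6² = 78·36 = 2808
x² - 78y² = 2809 - 2808 = 1
Since this equals 1, (53, 6) is a solution.

Yes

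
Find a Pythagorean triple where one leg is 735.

We need the other leg and hypotenuse such that 735² + x² = c².
Take x = 616, c = 959: 735² + 616² = 540225 + 379456 = 919681 = 959² ✓
Triple: (735, 616, 959)

(735, 616, 959)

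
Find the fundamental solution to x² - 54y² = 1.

We seek the smallest positive integers (x, y) with x² - 54y² = 1, i.e., x² = 54y² + 1.
Try successive y values:
y = 1: x² = 54·1² + 1 = 55, not a perfect square
y = 2: x² = 54·2² + 1 = 217, not a perfect square
y = 3: x² = 54·3² + 1 = 487, not a perfect square
... continuing the search (or via continued fractions) ...
y = 66: x² = 54·66² + 1 = 235225, x = 485 ✓

Verify: 485² - 54·66² = 235225 - 235224 = 1 ✓

x = 485, y = 66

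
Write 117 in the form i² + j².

We need to find integers i, j > 0 such that i² + j² = 117.
Trying i = 6: j² = 117 - 6² = 117 - 36 = 81
j = 9
Check: 6² + 9² = 36 + 81 = 117 ✓

117 = 6² + 9²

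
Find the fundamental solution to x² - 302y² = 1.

We seek the smallest positive integers (x, y) with x² - 302y² = 1, i.e., x² = 302y² + 1.
Try successive y values:
y = 1: x² = 302·1² + 1 = 303, not a perfect square
y = 2: x² = 302·2² + 1 = 1209, not a perfect square
y = 3: x² = 302·3² + 1 = 2719, not a perfect square
... continuing the search (or via continued fractions) ...
y = 246092: x² = 302·246092² + 1 = 18289504284129, x = 4276623 ✓

Verify: 4276623² - 302·246092² = 18289504284129 - 18289504284128 = 1 ✓

x = 4276623, y = 246092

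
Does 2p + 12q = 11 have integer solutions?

Step 1: Compute gcd(2, 12).
gcd(2, 12) = 2

Step 2: Check divisibility.
Does 2 divide 11? 11 = 2 x 5 + 1, so no.

By the theorem on linear Diophantine equations, 2p + 12q = 11 has integer solutions if and only if gcd(2, 12) divides 11. Since 2 does not divide 11, no solutions exist.

No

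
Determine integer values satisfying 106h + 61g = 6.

Step 1: Check solvability.
gcd(106, 61) = 1
Since 1 divides 6, solutions exist.

Step 2: Apply extended Euclidean algorithm to find gcd.
We find integers such that 106*x0 + 61*y0 = 1

Step 3: Scale the particular solution.
Multiply by 6/1 = 6:
h = 114, g = -198

Step 4: Verify.
106*(114) + 61*(-198) = 6 = 6 ✓

h = 114, g = -198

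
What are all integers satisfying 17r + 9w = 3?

Step 1: Compute gcd(17, 9) = 1.
Since 1 divides 3, solutions exist.

Step 2: Find a particular solution using extended Euclidean algorithm.
We get r₀ = -3, w₀ = 6.
Check: 17*-3 + 9*6 = 3 = 3 ✓

Step 3: Write the general solution.
r = -3 + (9/1)t = -3 + 9t
w = 6 - (17/1)t = 6 - 17t
for any integer t.

r = -3 + 9t, w = 6 - 17t for integer t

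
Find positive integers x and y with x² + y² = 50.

We need to find integers x, y > 0 such that x² + y² = 50.
Trying x = 1: y² = 50 - 1² = 50 - 1 = 49
y = 7
Check: 1² + 7² = 1 + 49 = 50 ✓

50 = 1² + 7²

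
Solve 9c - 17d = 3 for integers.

Step 1: Check solvability.
gcd(9, 17) = 1
Since 1 divides 3, solutions exist.

Step 2: Apply extended Euclidean algorithm to find gcd.
We find integers such that 9*x0 + 17*y0 = 1

Step 3: Scale the particular solution.
Multiply by 3/1 = 3:
c = 6, d = 3

Step 4: Verify.
9*(6) - 17*(3) = 3 = 3 ✓

c = 6, d = 3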